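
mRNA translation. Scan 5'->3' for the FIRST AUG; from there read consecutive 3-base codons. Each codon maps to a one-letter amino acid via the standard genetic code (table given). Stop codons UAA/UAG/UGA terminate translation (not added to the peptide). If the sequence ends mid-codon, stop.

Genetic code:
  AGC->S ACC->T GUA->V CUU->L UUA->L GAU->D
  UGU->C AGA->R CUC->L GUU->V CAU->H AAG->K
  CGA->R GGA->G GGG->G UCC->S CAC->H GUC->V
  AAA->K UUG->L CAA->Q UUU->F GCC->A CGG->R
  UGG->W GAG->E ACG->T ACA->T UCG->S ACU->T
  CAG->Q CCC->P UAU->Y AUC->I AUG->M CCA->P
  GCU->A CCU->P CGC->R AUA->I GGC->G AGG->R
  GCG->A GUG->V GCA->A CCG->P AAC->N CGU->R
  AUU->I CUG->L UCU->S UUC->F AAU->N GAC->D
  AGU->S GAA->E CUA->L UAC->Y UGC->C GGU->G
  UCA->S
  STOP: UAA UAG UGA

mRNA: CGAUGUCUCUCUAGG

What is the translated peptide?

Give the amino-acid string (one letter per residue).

Answer: MSL

Derivation:
start AUG at pos 2
pos 2: AUG -> M; peptide=M
pos 5: UCU -> S; peptide=MS
pos 8: CUC -> L; peptide=MSL
pos 11: UAG -> STOP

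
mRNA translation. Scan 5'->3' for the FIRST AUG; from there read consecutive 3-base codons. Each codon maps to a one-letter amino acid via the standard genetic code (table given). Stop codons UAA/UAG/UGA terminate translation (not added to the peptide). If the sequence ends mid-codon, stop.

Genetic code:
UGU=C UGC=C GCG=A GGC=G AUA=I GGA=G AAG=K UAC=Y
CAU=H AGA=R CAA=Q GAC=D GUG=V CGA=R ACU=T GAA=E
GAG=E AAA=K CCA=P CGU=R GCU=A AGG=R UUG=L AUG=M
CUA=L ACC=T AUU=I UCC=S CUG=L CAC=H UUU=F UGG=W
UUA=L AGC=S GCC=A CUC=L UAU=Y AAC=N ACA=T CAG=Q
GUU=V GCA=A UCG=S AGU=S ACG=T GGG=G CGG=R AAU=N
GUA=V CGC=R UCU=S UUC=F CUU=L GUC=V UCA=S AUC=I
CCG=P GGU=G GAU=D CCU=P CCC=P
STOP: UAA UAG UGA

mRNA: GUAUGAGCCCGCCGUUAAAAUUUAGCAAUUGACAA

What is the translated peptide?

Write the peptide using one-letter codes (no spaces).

start AUG at pos 2
pos 2: AUG -> M; peptide=M
pos 5: AGC -> S; peptide=MS
pos 8: CCG -> P; peptide=MSP
pos 11: CCG -> P; peptide=MSPP
pos 14: UUA -> L; peptide=MSPPL
pos 17: AAA -> K; peptide=MSPPLK
pos 20: UUU -> F; peptide=MSPPLKF
pos 23: AGC -> S; peptide=MSPPLKFS
pos 26: AAU -> N; peptide=MSPPLKFSN
pos 29: UGA -> STOP

Answer: MSPPLKFSN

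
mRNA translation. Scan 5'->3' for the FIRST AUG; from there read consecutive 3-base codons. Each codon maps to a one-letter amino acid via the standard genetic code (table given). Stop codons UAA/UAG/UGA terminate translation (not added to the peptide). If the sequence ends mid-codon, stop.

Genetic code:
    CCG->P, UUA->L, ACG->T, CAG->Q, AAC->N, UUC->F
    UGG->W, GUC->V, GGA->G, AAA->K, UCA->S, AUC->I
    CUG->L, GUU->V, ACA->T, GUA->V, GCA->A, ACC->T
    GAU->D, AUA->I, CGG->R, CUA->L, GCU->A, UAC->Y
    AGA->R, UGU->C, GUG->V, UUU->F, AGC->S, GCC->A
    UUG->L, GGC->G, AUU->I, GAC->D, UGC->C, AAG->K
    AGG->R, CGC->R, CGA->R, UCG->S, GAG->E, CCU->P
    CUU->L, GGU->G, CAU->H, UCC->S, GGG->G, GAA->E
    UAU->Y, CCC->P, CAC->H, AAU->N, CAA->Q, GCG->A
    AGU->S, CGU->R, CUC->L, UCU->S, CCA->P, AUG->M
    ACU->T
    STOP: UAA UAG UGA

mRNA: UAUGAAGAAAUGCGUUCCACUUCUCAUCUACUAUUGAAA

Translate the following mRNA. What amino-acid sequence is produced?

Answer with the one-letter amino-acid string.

Answer: MKKCVPLLIYY

Derivation:
start AUG at pos 1
pos 1: AUG -> M; peptide=M
pos 4: AAG -> K; peptide=MK
pos 7: AAA -> K; peptide=MKK
pos 10: UGC -> C; peptide=MKKC
pos 13: GUU -> V; peptide=MKKCV
pos 16: CCA -> P; peptide=MKKCVP
pos 19: CUU -> L; peptide=MKKCVPL
pos 22: CUC -> L; peptide=MKKCVPLL
pos 25: AUC -> I; peptide=MKKCVPLLI
pos 28: UAC -> Y; peptide=MKKCVPLLIY
pos 31: UAU -> Y; peptide=MKKCVPLLIYY
pos 34: UGA -> STOP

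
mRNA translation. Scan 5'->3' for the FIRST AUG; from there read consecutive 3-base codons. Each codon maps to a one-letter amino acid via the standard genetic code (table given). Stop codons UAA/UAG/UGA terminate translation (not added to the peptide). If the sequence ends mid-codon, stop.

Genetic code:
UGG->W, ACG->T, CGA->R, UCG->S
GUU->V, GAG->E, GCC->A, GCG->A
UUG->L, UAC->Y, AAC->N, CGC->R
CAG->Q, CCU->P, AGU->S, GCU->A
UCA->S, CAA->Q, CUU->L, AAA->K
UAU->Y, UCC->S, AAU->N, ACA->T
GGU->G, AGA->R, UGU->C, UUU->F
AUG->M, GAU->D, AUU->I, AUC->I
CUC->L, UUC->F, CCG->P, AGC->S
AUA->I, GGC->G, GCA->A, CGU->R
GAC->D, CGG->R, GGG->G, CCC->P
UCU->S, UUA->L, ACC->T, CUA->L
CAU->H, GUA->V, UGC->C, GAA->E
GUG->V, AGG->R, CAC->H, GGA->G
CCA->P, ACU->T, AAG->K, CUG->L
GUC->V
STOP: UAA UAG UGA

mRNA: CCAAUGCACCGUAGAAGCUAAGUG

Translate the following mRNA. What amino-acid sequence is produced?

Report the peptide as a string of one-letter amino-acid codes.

start AUG at pos 3
pos 3: AUG -> M; peptide=M
pos 6: CAC -> H; peptide=MH
pos 9: CGU -> R; peptide=MHR
pos 12: AGA -> R; peptide=MHRR
pos 15: AGC -> S; peptide=MHRRS
pos 18: UAA -> STOP

Answer: MHRRS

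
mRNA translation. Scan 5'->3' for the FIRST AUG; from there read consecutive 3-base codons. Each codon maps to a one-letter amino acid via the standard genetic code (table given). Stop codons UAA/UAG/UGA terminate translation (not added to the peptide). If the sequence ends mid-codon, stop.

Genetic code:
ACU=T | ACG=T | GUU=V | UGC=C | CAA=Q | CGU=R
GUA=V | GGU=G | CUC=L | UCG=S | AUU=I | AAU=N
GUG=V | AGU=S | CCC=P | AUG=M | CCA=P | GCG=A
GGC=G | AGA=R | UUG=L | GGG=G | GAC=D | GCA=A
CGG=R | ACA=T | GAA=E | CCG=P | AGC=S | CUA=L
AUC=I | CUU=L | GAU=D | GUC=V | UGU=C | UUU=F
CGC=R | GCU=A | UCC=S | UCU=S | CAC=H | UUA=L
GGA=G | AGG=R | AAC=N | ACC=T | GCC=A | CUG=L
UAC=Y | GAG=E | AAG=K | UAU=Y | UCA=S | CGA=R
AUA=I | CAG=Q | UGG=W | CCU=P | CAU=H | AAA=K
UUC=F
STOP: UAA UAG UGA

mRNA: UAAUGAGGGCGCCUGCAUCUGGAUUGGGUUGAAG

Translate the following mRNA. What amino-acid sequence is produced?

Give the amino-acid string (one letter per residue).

start AUG at pos 2
pos 2: AUG -> M; peptide=M
pos 5: AGG -> R; peptide=MR
pos 8: GCG -> A; peptide=MRA
pos 11: CCU -> P; peptide=MRAP
pos 14: GCA -> A; peptide=MRAPA
pos 17: UCU -> S; peptide=MRAPAS
pos 20: GGA -> G; peptide=MRAPASG
pos 23: UUG -> L; peptide=MRAPASGL
pos 26: GGU -> G; peptide=MRAPASGLG
pos 29: UGA -> STOP

Answer: MRAPASGLG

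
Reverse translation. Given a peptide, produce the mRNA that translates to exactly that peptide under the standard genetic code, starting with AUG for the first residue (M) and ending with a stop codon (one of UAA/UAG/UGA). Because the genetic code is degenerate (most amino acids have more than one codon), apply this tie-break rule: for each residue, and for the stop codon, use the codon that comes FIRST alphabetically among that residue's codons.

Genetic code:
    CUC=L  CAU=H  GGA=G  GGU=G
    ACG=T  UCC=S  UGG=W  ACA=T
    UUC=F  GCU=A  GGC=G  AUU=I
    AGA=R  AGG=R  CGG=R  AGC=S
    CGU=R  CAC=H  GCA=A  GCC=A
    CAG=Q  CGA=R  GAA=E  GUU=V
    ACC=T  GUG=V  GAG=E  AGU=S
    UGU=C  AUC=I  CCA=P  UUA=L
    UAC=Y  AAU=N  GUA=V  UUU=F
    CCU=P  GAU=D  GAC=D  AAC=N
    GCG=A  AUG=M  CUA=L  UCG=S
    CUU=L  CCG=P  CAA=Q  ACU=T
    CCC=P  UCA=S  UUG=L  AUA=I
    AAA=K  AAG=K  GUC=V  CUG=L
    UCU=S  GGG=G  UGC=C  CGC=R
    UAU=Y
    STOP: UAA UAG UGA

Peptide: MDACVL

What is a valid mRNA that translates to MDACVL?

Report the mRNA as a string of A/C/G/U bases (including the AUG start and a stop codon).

Answer: mRNA: AUGGACGCAUGCGUACUAUAA

Derivation:
residue 1: M -> AUG (start codon)
residue 2: D codons sorted = GAC,GAU -> pick first = GAC
residue 3: A codons sorted = GCA,GCC,GCG,GCU -> pick first = GCA
residue 4: C codons sorted = UGC,UGU -> pick first = UGC
residue 5: V codons sorted = GUA,GUC,GUG,GUU -> pick first = GUA
residue 6: L codons sorted = CUA,CUC,CUG,CUU,UUA,UUG -> pick first = CUA
terminator: stop codons sorted = UAA,UAG,UGA -> pick first = UAA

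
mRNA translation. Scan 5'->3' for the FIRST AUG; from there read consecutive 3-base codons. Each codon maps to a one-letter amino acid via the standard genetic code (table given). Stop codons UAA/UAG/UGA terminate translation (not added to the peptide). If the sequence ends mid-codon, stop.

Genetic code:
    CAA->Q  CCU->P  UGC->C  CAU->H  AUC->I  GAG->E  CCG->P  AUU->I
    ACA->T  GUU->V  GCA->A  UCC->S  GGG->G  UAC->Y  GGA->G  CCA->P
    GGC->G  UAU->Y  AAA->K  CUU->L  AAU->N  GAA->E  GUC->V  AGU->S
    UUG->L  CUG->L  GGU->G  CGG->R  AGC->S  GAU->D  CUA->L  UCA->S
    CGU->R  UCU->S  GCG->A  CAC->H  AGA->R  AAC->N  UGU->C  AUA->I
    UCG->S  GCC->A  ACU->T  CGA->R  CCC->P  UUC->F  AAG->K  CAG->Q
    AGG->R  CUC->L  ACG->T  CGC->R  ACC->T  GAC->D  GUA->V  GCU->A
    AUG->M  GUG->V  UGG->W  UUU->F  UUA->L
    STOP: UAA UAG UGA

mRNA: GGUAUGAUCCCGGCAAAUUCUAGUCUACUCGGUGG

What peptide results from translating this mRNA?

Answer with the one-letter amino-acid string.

start AUG at pos 3
pos 3: AUG -> M; peptide=M
pos 6: AUC -> I; peptide=MI
pos 9: CCG -> P; peptide=MIP
pos 12: GCA -> A; peptide=MIPA
pos 15: AAU -> N; peptide=MIPAN
pos 18: UCU -> S; peptide=MIPANS
pos 21: AGU -> S; peptide=MIPANSS
pos 24: CUA -> L; peptide=MIPANSSL
pos 27: CUC -> L; peptide=MIPANSSLL
pos 30: GGU -> G; peptide=MIPANSSLLG
pos 33: only 2 nt remain (<3), stop (end of mRNA)

Answer: MIPANSSLLG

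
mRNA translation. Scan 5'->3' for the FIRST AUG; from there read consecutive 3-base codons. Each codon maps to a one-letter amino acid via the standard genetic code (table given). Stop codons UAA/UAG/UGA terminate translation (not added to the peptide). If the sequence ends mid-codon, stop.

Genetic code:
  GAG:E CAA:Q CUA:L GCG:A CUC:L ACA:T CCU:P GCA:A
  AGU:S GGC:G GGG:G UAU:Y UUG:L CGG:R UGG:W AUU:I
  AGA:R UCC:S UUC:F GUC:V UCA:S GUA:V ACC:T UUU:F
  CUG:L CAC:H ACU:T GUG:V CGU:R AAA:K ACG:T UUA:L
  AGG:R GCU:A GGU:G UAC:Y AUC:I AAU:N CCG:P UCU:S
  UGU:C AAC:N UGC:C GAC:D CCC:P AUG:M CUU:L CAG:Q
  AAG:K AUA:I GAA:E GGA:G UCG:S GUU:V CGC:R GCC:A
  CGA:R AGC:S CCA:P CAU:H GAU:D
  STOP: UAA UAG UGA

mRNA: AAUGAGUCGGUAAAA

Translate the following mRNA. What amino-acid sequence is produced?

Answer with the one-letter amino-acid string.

start AUG at pos 1
pos 1: AUG -> M; peptide=M
pos 4: AGU -> S; peptide=MS
pos 7: CGG -> R; peptide=MSR
pos 10: UAA -> STOP

Answer: MSR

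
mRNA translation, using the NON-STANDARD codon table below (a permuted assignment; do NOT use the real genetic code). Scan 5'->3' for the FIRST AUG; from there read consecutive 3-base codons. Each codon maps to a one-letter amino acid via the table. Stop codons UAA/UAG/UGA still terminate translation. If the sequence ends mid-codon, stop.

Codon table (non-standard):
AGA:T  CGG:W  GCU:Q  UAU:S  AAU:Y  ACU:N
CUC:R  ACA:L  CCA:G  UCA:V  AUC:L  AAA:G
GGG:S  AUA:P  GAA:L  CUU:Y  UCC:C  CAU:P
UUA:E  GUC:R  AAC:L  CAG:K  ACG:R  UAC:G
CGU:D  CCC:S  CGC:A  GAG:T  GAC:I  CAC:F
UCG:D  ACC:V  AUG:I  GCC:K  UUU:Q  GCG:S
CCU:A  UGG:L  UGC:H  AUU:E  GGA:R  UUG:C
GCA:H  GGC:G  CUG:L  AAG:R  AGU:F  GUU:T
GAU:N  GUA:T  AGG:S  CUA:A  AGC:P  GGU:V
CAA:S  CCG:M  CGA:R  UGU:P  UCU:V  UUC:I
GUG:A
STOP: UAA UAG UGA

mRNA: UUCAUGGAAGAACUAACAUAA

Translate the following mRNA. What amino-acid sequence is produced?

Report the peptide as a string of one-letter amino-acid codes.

Answer: ILLAL

Derivation:
start AUG at pos 3
pos 3: AUG -> I; peptide=I
pos 6: GAA -> L; peptide=IL
pos 9: GAA -> L; peptide=ILL
pos 12: CUA -> A; peptide=ILLA
pos 15: ACA -> L; peptide=ILLAL
pos 18: UAA -> STOP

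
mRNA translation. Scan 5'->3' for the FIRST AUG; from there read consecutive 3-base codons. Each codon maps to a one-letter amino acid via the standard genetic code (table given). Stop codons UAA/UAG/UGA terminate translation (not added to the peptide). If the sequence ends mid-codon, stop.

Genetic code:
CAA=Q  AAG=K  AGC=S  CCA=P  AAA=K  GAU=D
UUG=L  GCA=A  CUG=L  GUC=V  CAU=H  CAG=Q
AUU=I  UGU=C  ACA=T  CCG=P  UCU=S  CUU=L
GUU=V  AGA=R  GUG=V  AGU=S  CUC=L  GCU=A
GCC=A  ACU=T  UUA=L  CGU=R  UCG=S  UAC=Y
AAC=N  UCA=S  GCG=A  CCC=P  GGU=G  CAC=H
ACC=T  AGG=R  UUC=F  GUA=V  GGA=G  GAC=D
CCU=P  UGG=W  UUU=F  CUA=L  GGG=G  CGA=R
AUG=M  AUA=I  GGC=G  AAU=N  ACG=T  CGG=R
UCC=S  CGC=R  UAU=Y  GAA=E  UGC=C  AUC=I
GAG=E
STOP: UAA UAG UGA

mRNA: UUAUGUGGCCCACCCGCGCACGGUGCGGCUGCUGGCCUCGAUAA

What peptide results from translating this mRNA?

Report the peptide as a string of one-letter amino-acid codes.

start AUG at pos 2
pos 2: AUG -> M; peptide=M
pos 5: UGG -> W; peptide=MW
pos 8: CCC -> P; peptide=MWP
pos 11: ACC -> T; peptide=MWPT
pos 14: CGC -> R; peptide=MWPTR
pos 17: GCA -> A; peptide=MWPTRA
pos 20: CGG -> R; peptide=MWPTRAR
pos 23: UGC -> C; peptide=MWPTRARC
pos 26: GGC -> G; peptide=MWPTRARCG
pos 29: UGC -> C; peptide=MWPTRARCGC
pos 32: UGG -> W; peptide=MWPTRARCGCW
pos 35: CCU -> P; peptide=MWPTRARCGCWP
pos 38: CGA -> R; peptide=MWPTRARCGCWPR
pos 41: UAA -> STOP

Answer: MWPTRARCGCWPR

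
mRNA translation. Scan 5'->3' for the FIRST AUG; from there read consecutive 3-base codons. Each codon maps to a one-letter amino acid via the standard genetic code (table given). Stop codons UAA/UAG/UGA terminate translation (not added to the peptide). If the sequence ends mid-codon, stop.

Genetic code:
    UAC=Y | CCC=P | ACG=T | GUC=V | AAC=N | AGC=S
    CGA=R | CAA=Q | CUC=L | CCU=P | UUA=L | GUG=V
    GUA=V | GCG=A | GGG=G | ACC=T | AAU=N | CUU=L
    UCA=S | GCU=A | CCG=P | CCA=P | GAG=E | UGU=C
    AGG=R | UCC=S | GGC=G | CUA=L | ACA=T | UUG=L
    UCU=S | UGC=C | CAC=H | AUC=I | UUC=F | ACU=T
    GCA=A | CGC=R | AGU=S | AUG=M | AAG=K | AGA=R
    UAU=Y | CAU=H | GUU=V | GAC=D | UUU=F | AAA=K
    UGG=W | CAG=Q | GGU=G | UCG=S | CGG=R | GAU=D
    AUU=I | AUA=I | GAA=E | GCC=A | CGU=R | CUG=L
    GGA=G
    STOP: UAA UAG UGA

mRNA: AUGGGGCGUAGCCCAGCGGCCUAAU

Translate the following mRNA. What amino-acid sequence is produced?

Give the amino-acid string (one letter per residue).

Answer: MGRSPAA

Derivation:
start AUG at pos 0
pos 0: AUG -> M; peptide=M
pos 3: GGG -> G; peptide=MG
pos 6: CGU -> R; peptide=MGR
pos 9: AGC -> S; peptide=MGRS
pos 12: CCA -> P; peptide=MGRSP
pos 15: GCG -> A; peptide=MGRSPA
pos 18: GCC -> A; peptide=MGRSPAA
pos 21: UAA -> STOP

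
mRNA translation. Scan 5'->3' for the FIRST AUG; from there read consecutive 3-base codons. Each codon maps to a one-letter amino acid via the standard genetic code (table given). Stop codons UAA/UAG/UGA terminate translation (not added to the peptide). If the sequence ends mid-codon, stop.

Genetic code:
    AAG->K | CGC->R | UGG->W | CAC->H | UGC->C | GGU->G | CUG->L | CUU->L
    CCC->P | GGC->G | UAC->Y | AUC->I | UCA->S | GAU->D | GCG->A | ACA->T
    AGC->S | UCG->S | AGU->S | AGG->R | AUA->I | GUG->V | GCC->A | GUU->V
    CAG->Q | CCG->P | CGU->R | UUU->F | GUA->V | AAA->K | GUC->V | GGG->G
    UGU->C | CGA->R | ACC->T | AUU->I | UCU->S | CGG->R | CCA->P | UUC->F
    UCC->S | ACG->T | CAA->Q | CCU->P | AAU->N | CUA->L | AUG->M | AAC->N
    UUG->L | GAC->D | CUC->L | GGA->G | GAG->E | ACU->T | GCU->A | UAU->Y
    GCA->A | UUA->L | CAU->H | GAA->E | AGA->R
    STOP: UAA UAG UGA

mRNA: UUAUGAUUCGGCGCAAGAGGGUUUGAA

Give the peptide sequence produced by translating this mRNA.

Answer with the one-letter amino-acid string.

start AUG at pos 2
pos 2: AUG -> M; peptide=M
pos 5: AUU -> I; peptide=MI
pos 8: CGG -> R; peptide=MIR
pos 11: CGC -> R; peptide=MIRR
pos 14: AAG -> K; peptide=MIRRK
pos 17: AGG -> R; peptide=MIRRKR
pos 20: GUU -> V; peptide=MIRRKRV
pos 23: UGA -> STOP

Answer: MIRRKRV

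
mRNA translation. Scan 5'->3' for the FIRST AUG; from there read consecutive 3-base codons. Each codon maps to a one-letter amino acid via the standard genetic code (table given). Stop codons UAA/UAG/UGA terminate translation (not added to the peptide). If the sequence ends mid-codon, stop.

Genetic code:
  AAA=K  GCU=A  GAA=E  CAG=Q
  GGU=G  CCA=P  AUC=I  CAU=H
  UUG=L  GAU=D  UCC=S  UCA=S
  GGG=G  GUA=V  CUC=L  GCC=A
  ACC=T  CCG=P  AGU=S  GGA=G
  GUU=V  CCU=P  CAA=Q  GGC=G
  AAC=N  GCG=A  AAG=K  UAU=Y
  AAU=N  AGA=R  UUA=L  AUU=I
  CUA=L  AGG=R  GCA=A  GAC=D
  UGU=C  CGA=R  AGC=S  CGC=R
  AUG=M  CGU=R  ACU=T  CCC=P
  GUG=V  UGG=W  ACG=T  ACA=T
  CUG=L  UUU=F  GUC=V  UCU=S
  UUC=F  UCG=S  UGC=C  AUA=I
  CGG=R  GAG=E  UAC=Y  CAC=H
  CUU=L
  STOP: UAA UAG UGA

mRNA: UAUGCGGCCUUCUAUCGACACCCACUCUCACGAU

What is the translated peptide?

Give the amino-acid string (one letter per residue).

start AUG at pos 1
pos 1: AUG -> M; peptide=M
pos 4: CGG -> R; peptide=MR
pos 7: CCU -> P; peptide=MRP
pos 10: UCU -> S; peptide=MRPS
pos 13: AUC -> I; peptide=MRPSI
pos 16: GAC -> D; peptide=MRPSID
pos 19: ACC -> T; peptide=MRPSIDT
pos 22: CAC -> H; peptide=MRPSIDTH
pos 25: UCU -> S; peptide=MRPSIDTHS
pos 28: CAC -> H; peptide=MRPSIDTHSH
pos 31: GAU -> D; peptide=MRPSIDTHSHD
pos 34: only 0 nt remain (<3), stop (end of mRNA)

Answer: MRPSIDTHSHD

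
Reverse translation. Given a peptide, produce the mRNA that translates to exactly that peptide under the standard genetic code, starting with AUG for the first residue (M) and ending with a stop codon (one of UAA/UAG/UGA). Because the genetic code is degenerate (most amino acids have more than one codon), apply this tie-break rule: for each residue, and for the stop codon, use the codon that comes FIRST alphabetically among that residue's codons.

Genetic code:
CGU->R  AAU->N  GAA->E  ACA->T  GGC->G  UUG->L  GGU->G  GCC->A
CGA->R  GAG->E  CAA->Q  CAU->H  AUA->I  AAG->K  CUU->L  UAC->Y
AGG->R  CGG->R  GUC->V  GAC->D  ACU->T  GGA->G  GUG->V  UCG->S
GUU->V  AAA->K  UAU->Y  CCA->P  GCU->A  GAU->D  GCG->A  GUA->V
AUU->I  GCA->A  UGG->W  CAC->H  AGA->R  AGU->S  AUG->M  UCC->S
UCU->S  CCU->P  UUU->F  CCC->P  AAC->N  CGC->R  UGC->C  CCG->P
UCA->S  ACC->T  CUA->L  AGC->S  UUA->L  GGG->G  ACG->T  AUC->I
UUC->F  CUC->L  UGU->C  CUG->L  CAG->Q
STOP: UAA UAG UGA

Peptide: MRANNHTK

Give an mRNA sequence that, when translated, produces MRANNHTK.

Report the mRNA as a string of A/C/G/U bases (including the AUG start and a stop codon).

Answer: mRNA: AUGAGAGCAAACAACCACACAAAAUAA

Derivation:
residue 1: M -> AUG (start codon)
residue 2: R codons sorted = AGA,AGG,CGA,CGC,CGG,CGU -> pick first = AGA
residue 3: A codons sorted = GCA,GCC,GCG,GCU -> pick first = GCA
residue 4: N codons sorted = AAC,AAU -> pick first = AAC
residue 5: N codons sorted = AAC,AAU -> pick first = AAC
residue 6: H codons sorted = CAC,CAU -> pick first = CAC
residue 7: T codons sorted = ACA,ACC,ACG,ACU -> pick first = ACA
residue 8: K codons sorted = AAA,AAG -> pick first = AAA
terminator: stop codons sorted = UAA,UAG,UGA -> pick first = UAA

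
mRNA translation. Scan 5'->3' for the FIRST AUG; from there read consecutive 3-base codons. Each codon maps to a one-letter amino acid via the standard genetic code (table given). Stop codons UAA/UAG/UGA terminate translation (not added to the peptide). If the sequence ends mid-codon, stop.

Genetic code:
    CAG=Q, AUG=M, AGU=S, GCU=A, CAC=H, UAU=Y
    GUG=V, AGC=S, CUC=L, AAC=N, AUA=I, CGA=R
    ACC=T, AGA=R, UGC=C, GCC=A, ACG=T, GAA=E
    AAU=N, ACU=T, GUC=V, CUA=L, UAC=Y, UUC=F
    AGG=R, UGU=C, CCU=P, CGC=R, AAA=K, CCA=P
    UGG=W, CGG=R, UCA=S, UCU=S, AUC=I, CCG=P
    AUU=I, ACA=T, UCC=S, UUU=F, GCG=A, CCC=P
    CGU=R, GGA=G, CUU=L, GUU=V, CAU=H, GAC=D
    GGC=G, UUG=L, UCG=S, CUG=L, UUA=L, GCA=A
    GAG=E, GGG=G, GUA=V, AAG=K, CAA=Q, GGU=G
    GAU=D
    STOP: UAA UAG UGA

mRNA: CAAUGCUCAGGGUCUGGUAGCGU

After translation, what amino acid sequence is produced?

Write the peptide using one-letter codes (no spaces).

start AUG at pos 2
pos 2: AUG -> M; peptide=M
pos 5: CUC -> L; peptide=ML
pos 8: AGG -> R; peptide=MLR
pos 11: GUC -> V; peptide=MLRV
pos 14: UGG -> W; peptide=MLRVW
pos 17: UAG -> STOP

Answer: MLRVW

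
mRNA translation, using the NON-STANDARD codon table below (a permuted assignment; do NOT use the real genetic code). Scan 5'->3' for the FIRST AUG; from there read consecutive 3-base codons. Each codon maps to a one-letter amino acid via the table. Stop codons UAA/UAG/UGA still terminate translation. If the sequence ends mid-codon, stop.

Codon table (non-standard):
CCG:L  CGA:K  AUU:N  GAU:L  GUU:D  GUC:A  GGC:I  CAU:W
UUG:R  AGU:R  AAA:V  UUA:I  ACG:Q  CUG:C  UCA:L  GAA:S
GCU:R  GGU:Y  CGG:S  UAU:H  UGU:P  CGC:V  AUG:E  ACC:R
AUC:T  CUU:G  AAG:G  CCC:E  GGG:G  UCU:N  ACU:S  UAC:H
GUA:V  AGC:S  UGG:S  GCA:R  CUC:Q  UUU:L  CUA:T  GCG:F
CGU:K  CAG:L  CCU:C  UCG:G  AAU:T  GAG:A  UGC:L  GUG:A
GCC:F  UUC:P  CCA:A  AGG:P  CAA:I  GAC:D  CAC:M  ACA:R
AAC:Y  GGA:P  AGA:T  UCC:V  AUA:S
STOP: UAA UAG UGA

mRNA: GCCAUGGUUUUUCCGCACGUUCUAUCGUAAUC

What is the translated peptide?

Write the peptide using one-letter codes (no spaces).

Answer: EDLLMDTG

Derivation:
start AUG at pos 3
pos 3: AUG -> E; peptide=E
pos 6: GUU -> D; peptide=ED
pos 9: UUU -> L; peptide=EDL
pos 12: CCG -> L; peptide=EDLL
pos 15: CAC -> M; peptide=EDLLM
pos 18: GUU -> D; peptide=EDLLMD
pos 21: CUA -> T; peptide=EDLLMDT
pos 24: UCG -> G; peptide=EDLLMDTG
pos 27: UAA -> STOP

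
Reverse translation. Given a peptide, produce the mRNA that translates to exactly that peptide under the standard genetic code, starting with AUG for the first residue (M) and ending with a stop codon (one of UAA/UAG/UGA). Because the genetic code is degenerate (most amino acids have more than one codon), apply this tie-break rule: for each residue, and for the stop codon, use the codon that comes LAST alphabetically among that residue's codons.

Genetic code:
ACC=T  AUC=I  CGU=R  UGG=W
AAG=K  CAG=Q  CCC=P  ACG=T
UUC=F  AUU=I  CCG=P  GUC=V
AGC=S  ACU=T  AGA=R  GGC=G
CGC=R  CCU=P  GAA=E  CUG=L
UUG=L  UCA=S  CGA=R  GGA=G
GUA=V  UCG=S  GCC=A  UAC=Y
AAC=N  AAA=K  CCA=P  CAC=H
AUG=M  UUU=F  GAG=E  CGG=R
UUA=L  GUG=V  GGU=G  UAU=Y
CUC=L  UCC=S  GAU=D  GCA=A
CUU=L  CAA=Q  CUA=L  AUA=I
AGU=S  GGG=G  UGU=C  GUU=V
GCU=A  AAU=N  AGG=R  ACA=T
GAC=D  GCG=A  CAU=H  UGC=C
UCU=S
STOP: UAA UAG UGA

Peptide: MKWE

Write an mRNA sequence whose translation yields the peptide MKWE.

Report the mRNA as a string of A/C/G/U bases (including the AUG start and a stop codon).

Answer: mRNA: AUGAAGUGGGAGUGA

Derivation:
residue 1: M -> AUG (start codon)
residue 2: K codons sorted = AAA,AAG -> pick last = AAG
residue 3: W -> UGG (only codon)
residue 4: E codons sorted = GAA,GAG -> pick last = GAG
terminator: stop codons sorted = UAA,UAG,UGA -> pick last = UGA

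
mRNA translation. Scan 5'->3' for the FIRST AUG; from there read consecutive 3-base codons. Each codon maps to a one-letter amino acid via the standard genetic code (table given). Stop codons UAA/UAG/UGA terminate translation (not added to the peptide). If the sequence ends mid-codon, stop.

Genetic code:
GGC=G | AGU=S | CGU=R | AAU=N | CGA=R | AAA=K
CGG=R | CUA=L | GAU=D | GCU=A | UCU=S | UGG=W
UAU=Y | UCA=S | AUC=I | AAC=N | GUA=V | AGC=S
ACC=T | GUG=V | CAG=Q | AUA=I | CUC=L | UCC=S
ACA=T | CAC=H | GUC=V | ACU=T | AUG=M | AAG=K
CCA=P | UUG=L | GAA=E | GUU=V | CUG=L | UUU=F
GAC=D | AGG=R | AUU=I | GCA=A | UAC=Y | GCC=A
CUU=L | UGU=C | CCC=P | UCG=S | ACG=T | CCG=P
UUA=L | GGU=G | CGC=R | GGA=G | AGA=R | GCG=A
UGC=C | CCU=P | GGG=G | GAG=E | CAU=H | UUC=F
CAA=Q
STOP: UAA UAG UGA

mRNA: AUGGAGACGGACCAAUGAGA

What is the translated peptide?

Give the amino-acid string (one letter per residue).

Answer: METDQ

Derivation:
start AUG at pos 0
pos 0: AUG -> M; peptide=M
pos 3: GAG -> E; peptide=ME
pos 6: ACG -> T; peptide=MET
pos 9: GAC -> D; peptide=METD
pos 12: CAA -> Q; peptide=METDQ
pos 15: UGA -> STOP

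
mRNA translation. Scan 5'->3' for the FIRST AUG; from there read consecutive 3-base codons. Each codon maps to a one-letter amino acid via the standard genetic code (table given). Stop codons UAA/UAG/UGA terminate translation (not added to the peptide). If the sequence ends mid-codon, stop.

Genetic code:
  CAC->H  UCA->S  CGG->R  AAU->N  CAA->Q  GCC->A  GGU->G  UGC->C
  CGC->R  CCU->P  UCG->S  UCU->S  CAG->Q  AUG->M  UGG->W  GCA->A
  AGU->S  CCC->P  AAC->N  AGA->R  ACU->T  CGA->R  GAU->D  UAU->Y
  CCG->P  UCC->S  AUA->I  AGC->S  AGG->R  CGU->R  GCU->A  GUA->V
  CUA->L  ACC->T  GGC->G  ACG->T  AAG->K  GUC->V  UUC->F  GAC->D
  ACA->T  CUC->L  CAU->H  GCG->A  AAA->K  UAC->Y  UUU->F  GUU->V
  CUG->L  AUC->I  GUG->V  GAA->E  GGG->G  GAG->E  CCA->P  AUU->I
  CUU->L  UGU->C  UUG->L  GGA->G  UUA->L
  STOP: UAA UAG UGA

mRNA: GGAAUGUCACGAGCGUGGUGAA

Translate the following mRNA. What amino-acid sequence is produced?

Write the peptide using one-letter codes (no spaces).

Answer: MSRAW

Derivation:
start AUG at pos 3
pos 3: AUG -> M; peptide=M
pos 6: UCA -> S; peptide=MS
pos 9: CGA -> R; peptide=MSR
pos 12: GCG -> A; peptide=MSRA
pos 15: UGG -> W; peptide=MSRAW
pos 18: UGA -> STOP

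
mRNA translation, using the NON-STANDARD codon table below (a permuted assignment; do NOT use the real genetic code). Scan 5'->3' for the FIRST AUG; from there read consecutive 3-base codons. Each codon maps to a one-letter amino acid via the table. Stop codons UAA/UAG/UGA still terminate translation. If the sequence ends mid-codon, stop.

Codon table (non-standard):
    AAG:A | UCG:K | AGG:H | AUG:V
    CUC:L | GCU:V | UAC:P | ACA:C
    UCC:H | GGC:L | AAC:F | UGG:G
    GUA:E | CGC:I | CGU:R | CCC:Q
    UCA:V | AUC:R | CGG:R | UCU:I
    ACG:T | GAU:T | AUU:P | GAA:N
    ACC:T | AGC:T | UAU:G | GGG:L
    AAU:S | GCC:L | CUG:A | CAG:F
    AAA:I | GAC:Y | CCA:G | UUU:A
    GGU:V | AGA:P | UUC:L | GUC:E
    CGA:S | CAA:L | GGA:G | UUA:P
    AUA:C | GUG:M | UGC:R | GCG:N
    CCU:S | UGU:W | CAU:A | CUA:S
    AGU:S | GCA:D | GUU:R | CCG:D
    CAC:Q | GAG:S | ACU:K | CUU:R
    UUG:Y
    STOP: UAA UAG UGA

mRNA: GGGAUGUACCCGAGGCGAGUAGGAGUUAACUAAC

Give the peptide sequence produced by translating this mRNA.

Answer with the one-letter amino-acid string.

Answer: VPDHSEGRF

Derivation:
start AUG at pos 3
pos 3: AUG -> V; peptide=V
pos 6: UAC -> P; peptide=VP
pos 9: CCG -> D; peptide=VPD
pos 12: AGG -> H; peptide=VPDH
pos 15: CGA -> S; peptide=VPDHS
pos 18: GUA -> E; peptide=VPDHSE
pos 21: GGA -> G; peptide=VPDHSEG
pos 24: GUU -> R; peptide=VPDHSEGR
pos 27: AAC -> F; peptide=VPDHSEGRF
pos 30: UAA -> STOP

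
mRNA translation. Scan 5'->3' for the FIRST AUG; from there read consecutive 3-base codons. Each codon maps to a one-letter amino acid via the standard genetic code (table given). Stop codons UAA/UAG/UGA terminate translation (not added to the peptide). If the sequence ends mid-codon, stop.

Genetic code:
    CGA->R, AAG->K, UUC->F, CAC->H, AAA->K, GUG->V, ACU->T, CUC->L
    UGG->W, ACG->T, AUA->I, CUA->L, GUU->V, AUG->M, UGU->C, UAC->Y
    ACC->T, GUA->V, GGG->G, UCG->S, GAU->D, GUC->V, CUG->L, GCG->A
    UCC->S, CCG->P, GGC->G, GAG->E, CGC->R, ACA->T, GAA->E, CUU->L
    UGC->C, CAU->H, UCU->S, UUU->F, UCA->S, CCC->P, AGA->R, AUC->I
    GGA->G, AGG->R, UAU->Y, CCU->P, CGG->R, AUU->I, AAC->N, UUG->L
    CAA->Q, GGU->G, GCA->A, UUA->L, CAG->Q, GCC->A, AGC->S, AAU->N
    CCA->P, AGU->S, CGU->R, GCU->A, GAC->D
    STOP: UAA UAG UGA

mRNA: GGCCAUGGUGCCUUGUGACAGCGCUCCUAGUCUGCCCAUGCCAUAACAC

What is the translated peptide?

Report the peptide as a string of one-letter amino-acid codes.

Answer: MVPCDSAPSLPMP

Derivation:
start AUG at pos 4
pos 4: AUG -> M; peptide=M
pos 7: GUG -> V; peptide=MV
pos 10: CCU -> P; peptide=MVP
pos 13: UGU -> C; peptide=MVPC
pos 16: GAC -> D; peptide=MVPCD
pos 19: AGC -> S; peptide=MVPCDS
pos 22: GCU -> A; peptide=MVPCDSA
pos 25: CCU -> P; peptide=MVPCDSAP
pos 28: AGU -> S; peptide=MVPCDSAPS
pos 31: CUG -> L; peptide=MVPCDSAPSL
pos 34: CCC -> P; peptide=MVPCDSAPSLP
pos 37: AUG -> M; peptide=MVPCDSAPSLPM
pos 40: CCA -> P; peptide=MVPCDSAPSLPMP
pos 43: UAA -> STOP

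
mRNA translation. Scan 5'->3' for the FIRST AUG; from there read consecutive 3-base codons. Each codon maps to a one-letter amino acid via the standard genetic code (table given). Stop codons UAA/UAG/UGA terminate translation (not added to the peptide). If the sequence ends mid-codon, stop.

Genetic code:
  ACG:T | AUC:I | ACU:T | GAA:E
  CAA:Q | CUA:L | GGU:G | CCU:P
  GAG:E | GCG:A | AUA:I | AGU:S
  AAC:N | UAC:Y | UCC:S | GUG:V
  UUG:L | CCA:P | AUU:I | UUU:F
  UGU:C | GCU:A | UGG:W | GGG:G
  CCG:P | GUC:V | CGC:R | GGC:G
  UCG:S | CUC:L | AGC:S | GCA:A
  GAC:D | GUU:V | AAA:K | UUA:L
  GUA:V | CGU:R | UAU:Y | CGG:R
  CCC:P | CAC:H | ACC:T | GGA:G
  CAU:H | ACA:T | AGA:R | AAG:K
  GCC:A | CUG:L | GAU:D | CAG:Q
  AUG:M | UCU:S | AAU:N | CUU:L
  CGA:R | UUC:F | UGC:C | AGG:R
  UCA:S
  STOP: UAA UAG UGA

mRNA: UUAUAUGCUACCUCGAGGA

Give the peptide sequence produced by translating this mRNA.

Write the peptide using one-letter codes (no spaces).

Answer: MLPRG

Derivation:
start AUG at pos 4
pos 4: AUG -> M; peptide=M
pos 7: CUA -> L; peptide=ML
pos 10: CCU -> P; peptide=MLP
pos 13: CGA -> R; peptide=MLPR
pos 16: GGA -> G; peptide=MLPRG
pos 19: only 0 nt remain (<3), stop (end of mRNA)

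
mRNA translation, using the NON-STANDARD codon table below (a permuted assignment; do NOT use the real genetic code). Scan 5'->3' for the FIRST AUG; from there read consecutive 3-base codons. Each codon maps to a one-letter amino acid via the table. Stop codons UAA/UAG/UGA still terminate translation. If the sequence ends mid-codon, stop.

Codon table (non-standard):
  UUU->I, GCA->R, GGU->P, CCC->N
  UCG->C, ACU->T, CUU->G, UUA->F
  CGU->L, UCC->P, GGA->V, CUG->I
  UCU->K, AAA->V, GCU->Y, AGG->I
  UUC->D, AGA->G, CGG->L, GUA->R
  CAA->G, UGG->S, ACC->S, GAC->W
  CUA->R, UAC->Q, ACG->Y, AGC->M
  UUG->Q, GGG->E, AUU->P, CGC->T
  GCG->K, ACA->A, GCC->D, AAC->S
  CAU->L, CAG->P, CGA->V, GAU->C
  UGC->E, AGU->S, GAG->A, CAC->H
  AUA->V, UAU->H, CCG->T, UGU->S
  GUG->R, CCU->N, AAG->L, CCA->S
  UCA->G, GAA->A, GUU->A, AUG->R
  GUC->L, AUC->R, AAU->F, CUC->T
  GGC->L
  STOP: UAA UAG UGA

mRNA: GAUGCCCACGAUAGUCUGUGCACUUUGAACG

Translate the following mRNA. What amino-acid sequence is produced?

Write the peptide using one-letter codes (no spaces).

Answer: RNYVLSRG

Derivation:
start AUG at pos 1
pos 1: AUG -> R; peptide=R
pos 4: CCC -> N; peptide=RN
pos 7: ACG -> Y; peptide=RNY
pos 10: AUA -> V; peptide=RNYV
pos 13: GUC -> L; peptide=RNYVL
pos 16: UGU -> S; peptide=RNYVLS
pos 19: GCA -> R; peptide=RNYVLSR
pos 22: CUU -> G; peptide=RNYVLSRG
pos 25: UGA -> STOP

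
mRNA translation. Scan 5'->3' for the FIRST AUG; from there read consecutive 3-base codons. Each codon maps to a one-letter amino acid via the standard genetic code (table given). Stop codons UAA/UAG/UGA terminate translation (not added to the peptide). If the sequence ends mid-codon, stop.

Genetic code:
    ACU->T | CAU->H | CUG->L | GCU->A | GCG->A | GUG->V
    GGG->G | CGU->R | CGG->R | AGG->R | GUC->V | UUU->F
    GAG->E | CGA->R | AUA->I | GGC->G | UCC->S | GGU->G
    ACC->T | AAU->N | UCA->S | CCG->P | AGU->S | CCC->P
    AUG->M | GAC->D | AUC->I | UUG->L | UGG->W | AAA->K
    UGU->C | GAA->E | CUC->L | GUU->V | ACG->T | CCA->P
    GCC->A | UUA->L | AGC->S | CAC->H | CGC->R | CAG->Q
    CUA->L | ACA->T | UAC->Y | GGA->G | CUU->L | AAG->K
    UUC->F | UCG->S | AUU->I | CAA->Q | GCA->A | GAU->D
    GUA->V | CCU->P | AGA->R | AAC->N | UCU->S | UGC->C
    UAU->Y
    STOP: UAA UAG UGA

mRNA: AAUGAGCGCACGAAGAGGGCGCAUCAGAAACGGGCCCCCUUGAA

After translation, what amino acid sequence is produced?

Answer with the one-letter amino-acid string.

Answer: MSARRGRIRNGPP

Derivation:
start AUG at pos 1
pos 1: AUG -> M; peptide=M
pos 4: AGC -> S; peptide=MS
pos 7: GCA -> A; peptide=MSA
pos 10: CGA -> R; peptide=MSAR
pos 13: AGA -> R; peptide=MSARR
pos 16: GGG -> G; peptide=MSARRG
pos 19: CGC -> R; peptide=MSARRGR
pos 22: AUC -> I; peptide=MSARRGRI
pos 25: AGA -> R; peptide=MSARRGRIR
pos 28: AAC -> N; peptide=MSARRGRIRN
pos 31: GGG -> G; peptide=MSARRGRIRNG
pos 34: CCC -> P; peptide=MSARRGRIRNGP
pos 37: CCU -> P; peptide=MSARRGRIRNGPP
pos 40: UGA -> STOP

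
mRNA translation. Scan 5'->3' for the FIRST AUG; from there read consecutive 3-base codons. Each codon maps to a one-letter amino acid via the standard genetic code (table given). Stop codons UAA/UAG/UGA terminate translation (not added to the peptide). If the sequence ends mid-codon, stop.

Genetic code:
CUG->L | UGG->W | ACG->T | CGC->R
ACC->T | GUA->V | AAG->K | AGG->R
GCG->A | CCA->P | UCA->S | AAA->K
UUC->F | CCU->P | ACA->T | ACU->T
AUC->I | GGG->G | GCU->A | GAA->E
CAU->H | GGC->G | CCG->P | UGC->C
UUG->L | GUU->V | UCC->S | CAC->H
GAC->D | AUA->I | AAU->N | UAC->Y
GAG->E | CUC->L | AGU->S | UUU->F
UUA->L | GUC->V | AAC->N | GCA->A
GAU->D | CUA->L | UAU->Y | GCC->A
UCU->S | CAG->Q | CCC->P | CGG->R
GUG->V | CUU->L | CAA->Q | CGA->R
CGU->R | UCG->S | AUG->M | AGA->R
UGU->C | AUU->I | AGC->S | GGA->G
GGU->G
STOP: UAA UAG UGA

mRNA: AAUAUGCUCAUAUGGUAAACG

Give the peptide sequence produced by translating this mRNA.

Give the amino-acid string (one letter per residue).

start AUG at pos 3
pos 3: AUG -> M; peptide=M
pos 6: CUC -> L; peptide=ML
pos 9: AUA -> I; peptide=MLI
pos 12: UGG -> W; peptide=MLIW
pos 15: UAA -> STOP

Answer: MLIW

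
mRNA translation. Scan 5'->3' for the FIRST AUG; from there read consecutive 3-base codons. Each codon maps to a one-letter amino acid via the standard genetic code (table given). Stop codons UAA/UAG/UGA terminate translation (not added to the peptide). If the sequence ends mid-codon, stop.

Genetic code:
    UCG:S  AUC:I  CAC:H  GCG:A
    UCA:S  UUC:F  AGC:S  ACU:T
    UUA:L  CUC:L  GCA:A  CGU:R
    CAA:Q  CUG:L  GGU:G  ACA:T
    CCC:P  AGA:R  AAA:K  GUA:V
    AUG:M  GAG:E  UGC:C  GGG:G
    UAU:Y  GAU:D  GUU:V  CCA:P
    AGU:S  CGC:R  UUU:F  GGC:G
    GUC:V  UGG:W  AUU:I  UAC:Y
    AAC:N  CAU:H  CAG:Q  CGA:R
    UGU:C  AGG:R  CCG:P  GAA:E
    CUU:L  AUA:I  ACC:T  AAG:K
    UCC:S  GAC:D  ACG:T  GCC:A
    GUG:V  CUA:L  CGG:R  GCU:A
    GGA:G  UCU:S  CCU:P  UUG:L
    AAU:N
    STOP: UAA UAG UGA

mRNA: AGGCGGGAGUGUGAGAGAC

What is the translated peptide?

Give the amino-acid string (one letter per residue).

Answer: (empty: no AUG start codon)

Derivation:
no AUG start codon found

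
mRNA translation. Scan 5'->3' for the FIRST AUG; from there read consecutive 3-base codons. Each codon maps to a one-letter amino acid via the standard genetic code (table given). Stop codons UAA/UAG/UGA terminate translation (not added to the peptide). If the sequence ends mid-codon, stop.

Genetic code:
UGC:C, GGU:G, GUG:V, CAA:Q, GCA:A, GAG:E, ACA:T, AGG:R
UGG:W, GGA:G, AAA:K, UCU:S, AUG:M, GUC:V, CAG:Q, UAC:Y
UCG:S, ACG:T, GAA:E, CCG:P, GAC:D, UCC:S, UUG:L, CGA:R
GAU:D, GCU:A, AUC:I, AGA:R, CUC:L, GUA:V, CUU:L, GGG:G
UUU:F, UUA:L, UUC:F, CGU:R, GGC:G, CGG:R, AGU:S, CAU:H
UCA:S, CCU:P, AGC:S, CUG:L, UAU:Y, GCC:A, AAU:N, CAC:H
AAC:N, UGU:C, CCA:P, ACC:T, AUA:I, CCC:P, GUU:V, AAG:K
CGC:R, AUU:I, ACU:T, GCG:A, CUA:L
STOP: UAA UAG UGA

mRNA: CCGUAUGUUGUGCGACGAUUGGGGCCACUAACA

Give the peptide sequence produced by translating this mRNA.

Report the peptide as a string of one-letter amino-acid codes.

Answer: MLCDDWGH

Derivation:
start AUG at pos 4
pos 4: AUG -> M; peptide=M
pos 7: UUG -> L; peptide=ML
pos 10: UGC -> C; peptide=MLC
pos 13: GAC -> D; peptide=MLCD
pos 16: GAU -> D; peptide=MLCDD
pos 19: UGG -> W; peptide=MLCDDW
pos 22: GGC -> G; peptide=MLCDDWG
pos 25: CAC -> H; peptide=MLCDDWGH
pos 28: UAA -> STOP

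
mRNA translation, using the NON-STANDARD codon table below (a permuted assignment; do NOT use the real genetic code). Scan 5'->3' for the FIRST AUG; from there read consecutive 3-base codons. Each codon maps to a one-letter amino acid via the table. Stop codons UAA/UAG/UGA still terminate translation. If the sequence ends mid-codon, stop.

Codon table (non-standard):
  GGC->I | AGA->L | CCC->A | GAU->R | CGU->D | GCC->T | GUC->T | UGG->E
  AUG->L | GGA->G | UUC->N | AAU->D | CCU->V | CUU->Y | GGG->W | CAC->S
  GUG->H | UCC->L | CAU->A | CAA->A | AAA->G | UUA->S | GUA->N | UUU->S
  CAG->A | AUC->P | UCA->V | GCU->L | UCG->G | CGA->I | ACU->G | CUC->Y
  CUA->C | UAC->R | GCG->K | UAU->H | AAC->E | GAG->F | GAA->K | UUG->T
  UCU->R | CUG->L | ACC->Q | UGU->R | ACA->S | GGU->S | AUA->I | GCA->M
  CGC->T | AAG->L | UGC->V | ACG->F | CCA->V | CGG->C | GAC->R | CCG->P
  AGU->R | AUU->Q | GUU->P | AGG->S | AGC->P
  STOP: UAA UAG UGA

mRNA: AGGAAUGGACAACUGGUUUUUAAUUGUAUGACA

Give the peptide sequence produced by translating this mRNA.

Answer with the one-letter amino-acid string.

start AUG at pos 4
pos 4: AUG -> L; peptide=L
pos 7: GAC -> R; peptide=LR
pos 10: AAC -> E; peptide=LRE
pos 13: UGG -> E; peptide=LREE
pos 16: UUU -> S; peptide=LREES
pos 19: UUA -> S; peptide=LREESS
pos 22: AUU -> Q; peptide=LREESSQ
pos 25: GUA -> N; peptide=LREESSQN
pos 28: UGA -> STOP

Answer: LREESSQN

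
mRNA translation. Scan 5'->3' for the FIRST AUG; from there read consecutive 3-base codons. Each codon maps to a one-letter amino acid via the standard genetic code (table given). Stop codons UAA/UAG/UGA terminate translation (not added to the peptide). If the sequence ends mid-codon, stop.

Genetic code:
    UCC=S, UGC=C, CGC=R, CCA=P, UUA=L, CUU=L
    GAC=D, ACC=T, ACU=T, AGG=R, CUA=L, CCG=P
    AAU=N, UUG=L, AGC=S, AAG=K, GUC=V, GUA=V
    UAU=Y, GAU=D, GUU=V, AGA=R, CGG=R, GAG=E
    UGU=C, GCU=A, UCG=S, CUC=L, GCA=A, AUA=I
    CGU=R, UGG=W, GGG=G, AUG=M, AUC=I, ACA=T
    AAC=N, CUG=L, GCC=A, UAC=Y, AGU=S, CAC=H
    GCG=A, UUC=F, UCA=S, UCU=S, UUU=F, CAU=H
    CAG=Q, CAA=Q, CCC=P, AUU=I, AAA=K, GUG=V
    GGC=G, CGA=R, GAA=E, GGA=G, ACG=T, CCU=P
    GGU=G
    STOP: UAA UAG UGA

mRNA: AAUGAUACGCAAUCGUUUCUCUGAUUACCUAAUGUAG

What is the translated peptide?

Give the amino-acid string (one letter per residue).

start AUG at pos 1
pos 1: AUG -> M; peptide=M
pos 4: AUA -> I; peptide=MI
pos 7: CGC -> R; peptide=MIR
pos 10: AAU -> N; peptide=MIRN
pos 13: CGU -> R; peptide=MIRNR
pos 16: UUC -> F; peptide=MIRNRF
pos 19: UCU -> S; peptide=MIRNRFS
pos 22: GAU -> D; peptide=MIRNRFSD
pos 25: UAC -> Y; peptide=MIRNRFSDY
pos 28: CUA -> L; peptide=MIRNRFSDYL
pos 31: AUG -> M; peptide=MIRNRFSDYLM
pos 34: UAG -> STOP

Answer: MIRNRFSDYLM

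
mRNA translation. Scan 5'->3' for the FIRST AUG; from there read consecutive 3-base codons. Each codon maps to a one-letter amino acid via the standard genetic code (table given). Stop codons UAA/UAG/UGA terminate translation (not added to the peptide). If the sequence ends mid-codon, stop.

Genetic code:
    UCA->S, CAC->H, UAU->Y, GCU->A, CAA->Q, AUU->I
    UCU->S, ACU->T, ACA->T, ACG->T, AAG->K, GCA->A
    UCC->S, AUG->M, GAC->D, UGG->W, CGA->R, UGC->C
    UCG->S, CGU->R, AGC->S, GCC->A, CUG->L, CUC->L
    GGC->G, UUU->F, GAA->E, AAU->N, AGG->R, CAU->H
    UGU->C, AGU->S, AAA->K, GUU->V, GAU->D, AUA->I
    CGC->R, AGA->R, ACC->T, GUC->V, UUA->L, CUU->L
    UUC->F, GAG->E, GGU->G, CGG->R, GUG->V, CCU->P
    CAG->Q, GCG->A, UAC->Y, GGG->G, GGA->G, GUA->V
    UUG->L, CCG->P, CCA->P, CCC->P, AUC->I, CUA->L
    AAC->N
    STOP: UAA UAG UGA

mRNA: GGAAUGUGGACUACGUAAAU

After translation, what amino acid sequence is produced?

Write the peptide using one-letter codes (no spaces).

Answer: MWTT

Derivation:
start AUG at pos 3
pos 3: AUG -> M; peptide=M
pos 6: UGG -> W; peptide=MW
pos 9: ACU -> T; peptide=MWT
pos 12: ACG -> T; peptide=MWTT
pos 15: UAA -> STOP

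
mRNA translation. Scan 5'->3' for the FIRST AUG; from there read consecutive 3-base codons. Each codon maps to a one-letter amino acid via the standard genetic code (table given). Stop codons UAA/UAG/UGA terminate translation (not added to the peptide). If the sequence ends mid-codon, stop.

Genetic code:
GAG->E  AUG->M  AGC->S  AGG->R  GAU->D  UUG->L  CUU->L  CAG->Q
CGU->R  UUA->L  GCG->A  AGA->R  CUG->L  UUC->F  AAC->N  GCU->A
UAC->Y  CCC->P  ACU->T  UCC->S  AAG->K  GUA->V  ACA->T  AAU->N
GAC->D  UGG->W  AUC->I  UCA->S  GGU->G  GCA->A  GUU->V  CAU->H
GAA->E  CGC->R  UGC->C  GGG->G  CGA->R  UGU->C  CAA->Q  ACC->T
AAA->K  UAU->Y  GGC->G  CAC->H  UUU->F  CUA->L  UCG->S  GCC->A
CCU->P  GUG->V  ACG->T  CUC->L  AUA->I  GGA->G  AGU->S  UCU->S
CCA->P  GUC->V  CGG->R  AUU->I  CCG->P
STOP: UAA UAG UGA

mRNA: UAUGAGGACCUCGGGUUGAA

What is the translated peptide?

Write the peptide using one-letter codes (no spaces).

start AUG at pos 1
pos 1: AUG -> M; peptide=M
pos 4: AGG -> R; peptide=MR
pos 7: ACC -> T; peptide=MRT
pos 10: UCG -> S; peptide=MRTS
pos 13: GGU -> G; peptide=MRTSG
pos 16: UGA -> STOP

Answer: MRTSG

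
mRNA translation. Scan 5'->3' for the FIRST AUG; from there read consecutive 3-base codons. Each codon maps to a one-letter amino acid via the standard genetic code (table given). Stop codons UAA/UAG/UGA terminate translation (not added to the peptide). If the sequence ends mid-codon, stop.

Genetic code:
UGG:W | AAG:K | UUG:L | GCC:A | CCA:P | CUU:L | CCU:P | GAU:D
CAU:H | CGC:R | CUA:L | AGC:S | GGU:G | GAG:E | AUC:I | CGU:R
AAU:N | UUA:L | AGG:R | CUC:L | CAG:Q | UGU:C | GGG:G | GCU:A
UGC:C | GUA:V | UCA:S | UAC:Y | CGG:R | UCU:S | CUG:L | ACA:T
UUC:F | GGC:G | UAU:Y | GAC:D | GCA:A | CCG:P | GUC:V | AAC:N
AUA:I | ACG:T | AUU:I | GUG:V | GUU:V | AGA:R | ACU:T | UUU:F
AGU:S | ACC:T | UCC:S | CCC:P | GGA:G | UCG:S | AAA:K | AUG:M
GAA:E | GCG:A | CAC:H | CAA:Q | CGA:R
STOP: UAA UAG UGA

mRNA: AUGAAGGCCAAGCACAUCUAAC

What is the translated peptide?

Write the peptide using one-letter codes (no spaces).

Answer: MKAKHI

Derivation:
start AUG at pos 0
pos 0: AUG -> M; peptide=M
pos 3: AAG -> K; peptide=MK
pos 6: GCC -> A; peptide=MKA
pos 9: AAG -> K; peptide=MKAK
pos 12: CAC -> H; peptide=MKAKH
pos 15: AUC -> I; peptide=MKAKHI
pos 18: UAA -> STOP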